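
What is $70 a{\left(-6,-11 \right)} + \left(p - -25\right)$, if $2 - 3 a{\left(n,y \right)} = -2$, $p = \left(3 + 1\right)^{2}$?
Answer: $\frac{403}{3} \approx 134.33$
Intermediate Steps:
$p = 16$ ($p = 4^{2} = 16$)
$a{\left(n,y \right)} = \frac{4}{3}$ ($a{\left(n,y \right)} = \frac{2}{3} - - \frac{2}{3} = \frac{2}{3} + \frac{2}{3} = \frac{4}{3}$)
$70 a{\left(-6,-11 \right)} + \left(p - -25\right) = 70 \cdot \frac{4}{3} + \left(16 - -25\right) = \frac{280}{3} + \left(16 + 25\right) = \frac{280}{3} + 41 = \frac{403}{3}$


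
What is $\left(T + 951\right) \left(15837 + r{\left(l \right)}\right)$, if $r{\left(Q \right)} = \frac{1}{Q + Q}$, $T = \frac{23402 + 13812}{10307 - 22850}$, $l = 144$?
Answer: $\frac{54236345216203}{3612384} \approx 1.5014 \cdot 10^{7}$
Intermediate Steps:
$T = - \frac{37214}{12543}$ ($T = \frac{37214}{-12543} = 37214 \left(- \frac{1}{12543}\right) = - \frac{37214}{12543} \approx -2.9669$)
$r{\left(Q \right)} = \frac{1}{2 Q}$
$\left(T + 951\right) \left(15837 + r{\left(l \right)}\right) = \left(- \frac{37214}{12543} + 951\right) \left(15837 + \frac{1}{2 \cdot 144}\right) = \frac{11891179 \left(15837 + \frac{1}{2} \cdot \frac{1}{144}\right)}{12543} = \frac{11891179 \left(15837 + \frac{1}{288}\right)}{12543} = \frac{11891179}{12543} \cdot \frac{4561057}{288} = \frac{54236345216203}{3612384}$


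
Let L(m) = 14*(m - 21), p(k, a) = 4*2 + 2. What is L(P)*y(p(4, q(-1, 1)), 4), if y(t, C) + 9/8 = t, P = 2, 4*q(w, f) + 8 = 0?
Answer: -9443/4 ≈ -2360.8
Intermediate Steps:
q(w, f) = -2 (q(w, f) = -2 + (1/4)*0 = -2 + 0 = -2)
p(k, a) = 10 (p(k, a) = 8 + 2 = 10)
y(t, C) = -9/8 + t
L(m) = -294 + 14*m (L(m) = 14*(-21 + m) = -294 + 14*m)
L(P)*y(p(4, q(-1, 1)), 4) = (-294 + 14*2)*(-9/8 + 10) = (-294 + 28)*(71/8) = -266*71/8 = -9443/4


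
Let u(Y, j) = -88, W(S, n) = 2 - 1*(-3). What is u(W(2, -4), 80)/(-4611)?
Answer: 88/4611 ≈ 0.019085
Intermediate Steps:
W(S, n) = 5 (W(S, n) = 2 + 3 = 5)
u(W(2, -4), 80)/(-4611) = -88/(-4611) = -88*(-1/4611) = 88/4611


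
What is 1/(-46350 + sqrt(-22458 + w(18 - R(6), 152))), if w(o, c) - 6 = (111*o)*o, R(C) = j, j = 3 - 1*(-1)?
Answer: -7725/358053866 - I*sqrt(174)/1074161598 ≈ -2.1575e-5 - 1.228e-8*I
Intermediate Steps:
j = 4 (j = 3 + 1 = 4)
R(C) = 4
w(o, c) = 6 + 111*o**2 (w(o, c) = 6 + (111*o)*o = 6 + 111*o**2)
1/(-46350 + sqrt(-22458 + w(18 - R(6), 152))) = 1/(-46350 + sqrt(-22458 + (6 + 111*(18 - 1*4)**2))) = 1/(-46350 + sqrt(-22458 + (6 + 111*(18 - 4)**2))) = 1/(-46350 + sqrt(-22458 + (6 + 111*14**2))) = 1/(-46350 + sqrt(-22458 + (6 + 111*196))) = 1/(-46350 + sqrt(-22458 + (6 + 21756))) = 1/(-46350 + sqrt(-22458 + 21762)) = 1/(-46350 + sqrt(-696)) = 1/(-46350 + 2*I*sqrt(174))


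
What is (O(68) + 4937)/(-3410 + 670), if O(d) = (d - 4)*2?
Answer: -1013/548 ≈ -1.8485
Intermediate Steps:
O(d) = -8 + 2*d (O(d) = (-4 + d)*2 = -8 + 2*d)
(O(68) + 4937)/(-3410 + 670) = ((-8 + 2*68) + 4937)/(-3410 + 670) = ((-8 + 136) + 4937)/(-2740) = (128 + 4937)*(-1/2740) = 5065*(-1/2740) = -1013/548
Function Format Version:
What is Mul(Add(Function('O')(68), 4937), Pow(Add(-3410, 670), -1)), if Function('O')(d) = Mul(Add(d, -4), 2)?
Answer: Rational(-1013, 548) ≈ -1.8485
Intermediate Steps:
Function('O')(d) = Add(-8, Mul(2, d)) (Function('O')(d) = Mul(Add(-4, d), 2) = Add(-8, Mul(2, d)))
Mul(Add(Function('O')(68), 4937), Pow(Add(-3410, 670), -1)) = Mul(Add(Add(-8, Mul(2, 68)), 4937), Pow(Add(-3410, 670), -1)) = Mul(Add(Add(-8, 136), 4937), Pow(-2740, -1)) = Mul(Add(128, 4937), Rational(-1, 2740)) = Mul(5065, Rational(-1, 2740)) = Rational(-1013, 548)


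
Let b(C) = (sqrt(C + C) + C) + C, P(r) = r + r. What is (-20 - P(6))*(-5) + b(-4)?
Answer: 152 + 2*I*sqrt(2) ≈ 152.0 + 2.8284*I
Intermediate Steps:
P(r) = 2*r
b(C) = 2*C + sqrt(2)*sqrt(C) (b(C) = (sqrt(2*C) + C) + C = (sqrt(2)*sqrt(C) + C) + C = (C + sqrt(2)*sqrt(C)) + C = 2*C + sqrt(2)*sqrt(C))
(-20 - P(6))*(-5) + b(-4) = (-20 - 2*6)*(-5) + (2*(-4) + sqrt(2)*sqrt(-4)) = (-20 - 1*12)*(-5) + (-8 + sqrt(2)*(2*I)) = (-20 - 12)*(-5) + (-8 + 2*I*sqrt(2)) = -32*(-5) + (-8 + 2*I*sqrt(2)) = 160 + (-8 + 2*I*sqrt(2)) = 152 + 2*I*sqrt(2)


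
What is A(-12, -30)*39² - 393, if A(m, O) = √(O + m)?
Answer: -393 + 1521*I*√42 ≈ -393.0 + 9857.2*I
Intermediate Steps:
A(-12, -30)*39² - 393 = √(-30 - 12)*39² - 393 = √(-42)*1521 - 393 = (I*√42)*1521 - 393 = 1521*I*√42 - 393 = -393 + 1521*I*√42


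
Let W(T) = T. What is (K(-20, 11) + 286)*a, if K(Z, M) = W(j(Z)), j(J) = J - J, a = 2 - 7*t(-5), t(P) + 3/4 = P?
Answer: 24167/2 ≈ 12084.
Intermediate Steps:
t(P) = -3/4 + P
a = 169/4 (a = 2 - 7*(-3/4 - 5) = 2 - 7*(-23/4) = 2 + 161/4 = 169/4 ≈ 42.250)
j(J) = 0
K(Z, M) = 0
(K(-20, 11) + 286)*a = (0 + 286)*(169/4) = 286*(169/4) = 24167/2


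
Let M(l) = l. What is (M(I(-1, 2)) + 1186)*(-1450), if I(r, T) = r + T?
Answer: -1721150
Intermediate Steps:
I(r, T) = T + r
(M(I(-1, 2)) + 1186)*(-1450) = ((2 - 1) + 1186)*(-1450) = (1 + 1186)*(-1450) = 1187*(-1450) = -1721150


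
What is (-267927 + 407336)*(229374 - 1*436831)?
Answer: -28921372913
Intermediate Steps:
(-267927 + 407336)*(229374 - 1*436831) = 139409*(229374 - 436831) = 139409*(-207457) = -28921372913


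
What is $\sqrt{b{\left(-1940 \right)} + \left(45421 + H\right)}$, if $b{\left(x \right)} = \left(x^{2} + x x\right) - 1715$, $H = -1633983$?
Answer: $\sqrt{5936923} \approx 2436.6$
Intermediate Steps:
$b{\left(x \right)} = -1715 + 2 x^{2}$ ($b{\left(x \right)} = \left(x^{2} + x^{2}\right) - 1715 = 2 x^{2} - 1715 = -1715 + 2 x^{2}$)
$\sqrt{b{\left(-1940 \right)} + \left(45421 + H\right)} = \sqrt{\left(-1715 + 2 \left(-1940\right)^{2}\right) + \left(45421 - 1633983\right)} = \sqrt{\left(-1715 + 2 \cdot 3763600\right) - 1588562} = \sqrt{\left(-1715 + 7527200\right) - 1588562} = \sqrt{7525485 - 1588562} = \sqrt{5936923}$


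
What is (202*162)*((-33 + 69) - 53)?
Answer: -556308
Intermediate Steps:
(202*162)*((-33 + 69) - 53) = 32724*(36 - 53) = 32724*(-17) = -556308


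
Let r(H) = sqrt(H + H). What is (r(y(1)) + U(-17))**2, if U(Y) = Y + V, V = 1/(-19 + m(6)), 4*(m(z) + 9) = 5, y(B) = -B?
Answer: 3300431/11449 - 3646*I*sqrt(2)/107 ≈ 288.27 - 48.189*I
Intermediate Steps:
r(H) = sqrt(2)*sqrt(H) (r(H) = sqrt(2*H) = sqrt(2)*sqrt(H))
m(z) = -31/4 (m(z) = -9 + (1/4)*5 = -9 + 5/4 = -31/4)
V = -4/107 (V = 1/(-19 - 31/4) = 1/(-107/4) = -4/107 ≈ -0.037383)
U(Y) = -4/107 + Y (U(Y) = Y - 4/107 = -4/107 + Y)
(r(y(1)) + U(-17))**2 = (sqrt(2)*sqrt(-1*1) + (-4/107 - 17))**2 = (sqrt(2)*sqrt(-1) - 1823/107)**2 = (sqrt(2)*I - 1823/107)**2 = (I*sqrt(2) - 1823/107)**2 = (-1823/107 + I*sqrt(2))**2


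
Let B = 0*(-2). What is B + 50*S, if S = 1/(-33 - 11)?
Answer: -25/22 ≈ -1.1364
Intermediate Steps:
S = -1/44 (S = 1/(-44) = -1/44 ≈ -0.022727)
B = 0
B + 50*S = 0 + 50*(-1/44) = 0 - 25/22 = -25/22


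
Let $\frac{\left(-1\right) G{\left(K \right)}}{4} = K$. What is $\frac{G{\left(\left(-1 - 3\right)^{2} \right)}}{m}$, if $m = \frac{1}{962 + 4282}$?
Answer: $-335616$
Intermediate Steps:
$m = \frac{1}{5244} \approx 0.00019069$
$G{\left(K \right)} = - 4 K$
$\frac{G{\left(\left(-1 - 3\right)^{2} \right)}}{m} = - 4 \left(-1 - 3\right)^{2} \frac{1}{\frac{1}{5244}} = - 4 \left(-4\right)^{2} \cdot 5244 = \left(-4\right) 16 \cdot 5244 = \left(-64\right) 5244 = -335616$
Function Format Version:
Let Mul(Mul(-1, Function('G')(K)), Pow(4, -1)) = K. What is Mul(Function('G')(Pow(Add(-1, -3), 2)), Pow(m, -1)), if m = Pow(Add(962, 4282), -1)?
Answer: -335616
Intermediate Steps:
m = Rational(1, 5244) (m = Pow(5244, -1) = Rational(1, 5244) ≈ 0.00019069)
Function('G')(K) = Mul(-4, K)
Mul(Function('G')(Pow(Add(-1, -3), 2)), Pow(m, -1)) = Mul(Mul(-4, Pow(Add(-1, -3), 2)), Pow(Rational(1, 5244), -1)) = Mul(Mul(-4, Pow(-4, 2)), 5244) = Mul(Mul(-4, 16), 5244) = Mul(-64, 5244) = -335616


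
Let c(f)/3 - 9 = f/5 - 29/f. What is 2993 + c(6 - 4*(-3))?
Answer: 90779/30 ≈ 3026.0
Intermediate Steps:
c(f) = 27 - 87/f + 3*f/5 (c(f) = 27 + 3*(f/5 - 29/f) = 27 + 3*(-29/f + f/5) = 27 + (-87/f + 3*f/5) = 27 - 87/f + 3*f/5)
2993 + c(6 - 4*(-3)) = 2993 + (27 - 87/(6 - 4*(-3)) + 3*(6 - 4*(-3))/5) = 2993 + (27 - 87/(6 + 12) + 3*(6 + 12)/5) = 2993 + (27 - 87/18 + (3/5)*18) = 2993 + (27 - 87*1/18 + 54/5) = 2993 + (27 - 29/6 + 54/5) = 2993 + 989/30 = 90779/30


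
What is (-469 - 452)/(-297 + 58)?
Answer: 921/239 ≈ 3.8536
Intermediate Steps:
(-469 - 452)/(-297 + 58) = -921/(-239) = -921*(-1/239) = 921/239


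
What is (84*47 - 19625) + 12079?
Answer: -3598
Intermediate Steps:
(84*47 - 19625) + 12079 = (3948 - 19625) + 12079 = -15677 + 12079 = -3598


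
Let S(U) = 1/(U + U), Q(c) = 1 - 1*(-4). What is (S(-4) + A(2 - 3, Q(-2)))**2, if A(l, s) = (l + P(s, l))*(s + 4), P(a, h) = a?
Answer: 82369/64 ≈ 1287.0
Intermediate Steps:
Q(c) = 5 (Q(c) = 1 + 4 = 5)
A(l, s) = (4 + s)*(l + s) (A(l, s) = (l + s)*(s + 4) = (l + s)*(4 + s) = (4 + s)*(l + s))
S(U) = 1/(2*U)
(S(-4) + A(2 - 3, Q(-2)))**2 = ((1/2)/(-4) + (5**2 + 4*(2 - 3) + 4*5 + (2 - 3)*5))**2 = ((1/2)*(-1/4) + (25 + 4*(-1) + 20 - 1*5))**2 = (-1/8 + (25 - 4 + 20 - 5))**2 = (-1/8 + 36)**2 = (287/8)**2 = 82369/64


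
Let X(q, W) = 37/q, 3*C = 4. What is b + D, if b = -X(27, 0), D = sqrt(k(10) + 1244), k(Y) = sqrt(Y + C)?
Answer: -37/27 + sqrt(11196 + 3*sqrt(102))/3 ≈ 33.948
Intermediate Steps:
C = 4/3 (C = (1/3)*4 = 4/3 ≈ 1.3333)
k(Y) = sqrt(4/3 + Y) (k(Y) = sqrt(Y + 4/3) = sqrt(4/3 + Y))
D = sqrt(1244 + sqrt(102)/3) (D = sqrt(sqrt(12 + 9*10)/3 + 1244) = sqrt(sqrt(12 + 90)/3 + 1244) = sqrt(sqrt(102)/3 + 1244) = sqrt(1244 + sqrt(102)/3) ≈ 35.318)
b = -37/27 ≈ -1.3704
b + D = -37/27 + sqrt(11196 + 3*sqrt(102))/3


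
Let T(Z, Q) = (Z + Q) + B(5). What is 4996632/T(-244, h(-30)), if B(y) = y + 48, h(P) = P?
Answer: -4996632/221 ≈ -22609.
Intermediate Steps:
B(y) = 48 + y
T(Z, Q) = 53 + Q + Z (T(Z, Q) = (Z + Q) + (48 + 5) = (Q + Z) + 53 = 53 + Q + Z)
4996632/T(-244, h(-30)) = 4996632/(53 - 30 - 244) = 4996632/(-221) = 4996632*(-1/221) = -4996632/221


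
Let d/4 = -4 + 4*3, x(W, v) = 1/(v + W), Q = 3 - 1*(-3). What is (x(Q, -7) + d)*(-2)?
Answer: -62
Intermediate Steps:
Q = 6 (Q = 3 + 3 = 6)
x(W, v) = 1/(W + v)
d = 32 (d = 4*(-4 + 4*3) = 4*(-4 + 12) = 4*8 = 32)
(x(Q, -7) + d)*(-2) = (1/(6 - 7) + 32)*(-2) = (1/(-1) + 32)*(-2) = (-1 + 32)*(-2) = 31*(-2) = -62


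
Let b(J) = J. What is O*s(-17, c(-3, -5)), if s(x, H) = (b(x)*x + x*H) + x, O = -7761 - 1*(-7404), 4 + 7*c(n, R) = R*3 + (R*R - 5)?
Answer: -96237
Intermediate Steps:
c(n, R) = -9/7 + R²/7 + 3*R/7 (c(n, R) = -4/7 + (R*3 + (R*R - 5))/7 = -4/7 + (3*R + (R² - 5))/7 = -4/7 + (3*R + (-5 + R²))/7 = -4/7 + (-5 + R² + 3*R)/7 = -4/7 + (-5/7 + R²/7 + 3*R/7) = -9/7 + R²/7 + 3*R/7)
O = -357 (O = -7761 + 7404 = -357)
s(x, H) = x + x² + H*x (s(x, H) = (x*x + x*H) + x = (x² + H*x) + x = x + x² + H*x)
O*s(-17, c(-3, -5)) = -(-6069)*(1 + (-9/7 + (⅐)*(-5)² + (3/7)*(-5)) - 17) = -(-6069)*(1 + (-9/7 + (⅐)*25 - 15/7) - 17) = -(-6069)*(1 + (-9/7 + 25/7 - 15/7) - 17) = -(-6069)*(1 + ⅐ - 17) = -(-6069)*(-111)/7 = -357*1887/7 = -96237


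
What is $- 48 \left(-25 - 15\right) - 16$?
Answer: $1904$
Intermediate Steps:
$- 48 \left(-25 - 15\right) - 16 = \left(-48\right) \left(-40\right) - 16 = 1920 - 16 = 1904$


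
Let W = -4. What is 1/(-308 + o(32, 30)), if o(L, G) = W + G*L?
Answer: 1/648 ≈ 0.0015432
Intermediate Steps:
o(L, G) = -4 + G*L
1/(-308 + o(32, 30)) = 1/(-308 + (-4 + 30*32)) = 1/(-308 + (-4 + 960)) = 1/(-308 + 956) = 1/648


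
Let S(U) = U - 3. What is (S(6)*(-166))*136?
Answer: -67728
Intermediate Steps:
S(U) = -3 + U
(S(6)*(-166))*136 = ((-3 + 6)*(-166))*136 = (3*(-166))*136 = -498*136 = -67728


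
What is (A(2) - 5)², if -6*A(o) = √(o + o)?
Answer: 256/9 ≈ 28.444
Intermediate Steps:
A(o) = -√2*√o/6 (A(o) = -√(o + o)/6 = -√2*√o/6)
(A(2) - 5)² = (-√2*√2/6 - 5)² = (-⅓ - 5)² = (-16/3)² = 256/9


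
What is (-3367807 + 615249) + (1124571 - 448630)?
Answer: -2076617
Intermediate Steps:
(-3367807 + 615249) + (1124571 - 448630) = -2752558 + 675941 = -2076617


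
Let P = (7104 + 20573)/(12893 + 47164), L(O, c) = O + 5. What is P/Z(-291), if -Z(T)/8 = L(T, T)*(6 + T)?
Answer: -2129/3012459120 ≈ -7.0673e-7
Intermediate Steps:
L(O, c) = 5 + O
P = 27677/60057 ≈ 0.46085
Z(T) = -8*(5 + T)*(6 + T)
P/Z(-291) = 27677/(60057*((-8*(5 - 291)*(6 - 291)))) = 27677/(60057*((-8*(-286)*(-285)))) = (27677/60057)/(-652080) = (27677/60057)*(-1/652080) = -2129/3012459120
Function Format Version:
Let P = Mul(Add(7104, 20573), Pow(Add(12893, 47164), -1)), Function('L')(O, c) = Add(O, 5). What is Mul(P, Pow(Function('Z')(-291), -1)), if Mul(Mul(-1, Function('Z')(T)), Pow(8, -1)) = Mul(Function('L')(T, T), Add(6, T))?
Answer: Rational(-2129, 3012459120) ≈ -7.0673e-7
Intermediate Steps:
Function('L')(O, c) = Add(5, O)
P = Rational(27677, 60057) (P = Mul(27677, Pow(60057, -1)) = Mul(27677, Rational(1, 60057)) = Rational(27677, 60057) ≈ 0.46085)
Function('Z')(T) = Mul(-8, Add(5, T), Add(6, T)) (Function('Z')(T) = Mul(-8, Mul(Add(5, T), Add(6, T))) = Mul(-8, Add(5, T), Add(6, T)))
Mul(P, Pow(Function('Z')(-291), -1)) = Mul(Rational(27677, 60057), Pow(Mul(-8, Add(5, -291), Add(6, -291)), -1)) = Mul(Rational(27677, 60057), Pow(Mul(-8, -286, -285), -1)) = Mul(Rational(27677, 60057), Pow(-652080, -1)) = Mul(Rational(27677, 60057), Rational(-1, 652080)) = Rational(-2129, 3012459120)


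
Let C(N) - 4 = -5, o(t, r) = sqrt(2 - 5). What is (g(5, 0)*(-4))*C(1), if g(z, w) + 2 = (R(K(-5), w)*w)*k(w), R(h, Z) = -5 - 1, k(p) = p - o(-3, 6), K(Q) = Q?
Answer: -8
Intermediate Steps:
o(t, r) = I*sqrt(3) (o(t, r) = sqrt(-3) = I*sqrt(3))
k(p) = p - I*sqrt(3)
R(h, Z) = -6
C(N) = -1 (C(N) = 4 - 5 = -1)
g(z, w) = -2 - 6*w*(w - I*sqrt(3)) (g(z, w) = -2 + (-6*w)*(w - I*sqrt(3)) = -2 - 6*w*(w - I*sqrt(3)))
(g(5, 0)*(-4))*C(1) = ((-2 - 6*0*(0 - I*sqrt(3)))*(-4))*(-1) = ((-2 - 6*0*(-I*sqrt(3)))*(-4))*(-1) = ((-2 + 0)*(-4))*(-1) = -2*(-4)*(-1) = 8*(-1) = -8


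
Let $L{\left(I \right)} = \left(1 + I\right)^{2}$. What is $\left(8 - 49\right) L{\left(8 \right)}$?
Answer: $-3321$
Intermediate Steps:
$\left(8 - 49\right) L{\left(8 \right)} = \left(8 - 49\right) \left(1 + 8\right)^{2} = - 41 \cdot 9^{2} = \left(-41\right) 81 = -3321$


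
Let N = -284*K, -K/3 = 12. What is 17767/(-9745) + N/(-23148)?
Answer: -14191761/6266035 ≈ -2.2649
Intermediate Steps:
K = -36 (K = -3*12 = -36)
N = 10224 (N = -284*(-36) = 10224)
17767/(-9745) + N/(-23148) = 17767/(-9745) + 10224/(-23148) = 17767*(-1/9745) + 10224*(-1/23148) = -17767/9745 - 284/643 = -14191761/6266035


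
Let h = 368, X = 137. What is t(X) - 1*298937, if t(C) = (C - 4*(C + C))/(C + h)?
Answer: -150964144/505 ≈ -2.9894e+5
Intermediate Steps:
t(C) = -7*C/(368 + C) (t(C) = (C - 4*(C + C))/(C + 368) = (C - 8*C)/(368 + C) = (-7*C)/(368 + C) = -7*C/(368 + C))
t(X) - 1*298937 = -7*137/(368 + 137) - 1*298937 = -7*137/505 - 298937 = -7*137*1/505 - 298937 = -959/505 - 298937 = -150964144/505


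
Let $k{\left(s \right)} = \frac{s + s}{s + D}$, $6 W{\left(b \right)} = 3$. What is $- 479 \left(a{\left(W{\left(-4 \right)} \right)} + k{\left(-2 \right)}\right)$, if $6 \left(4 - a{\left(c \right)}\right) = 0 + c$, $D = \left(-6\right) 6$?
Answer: $- \frac{439243}{228} \approx -1926.5$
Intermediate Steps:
$D = -36$
$W{\left(b \right)} = \frac{1}{2}$ ($W{\left(b \right)} = \frac{1}{6} \cdot 3 = \frac{1}{2}$)
$k{\left(s \right)} = \frac{2 s}{-36 + s}$ ($k{\left(s \right)} = \frac{s + s}{s - 36} = \frac{2 s}{-36 + s}$)
$a{\left(c \right)} = 4 - \frac{c}{6}$ ($a{\left(c \right)} = 4 - \frac{0 + c}{6} = 4 - \frac{c}{6}$)
$- 479 \left(a{\left(W{\left(-4 \right)} \right)} + k{\left(-2 \right)}\right) = - 479 \left(\left(4 - \frac{1}{12}\right) + 2 \left(-2\right) \frac{1}{-36 - 2}\right) = - 479 \left(\left(4 - \frac{1}{12}\right) + 2 \left(-2\right) \frac{1}{-38}\right) = - 479 \left(\frac{47}{12} + 2 \left(-2\right) \left(- \frac{1}{38}\right)\right) = - 479 \left(\frac{47}{12} + \frac{2}{19}\right) = \left(-479\right) \frac{917}{228} = - \frac{439243}{228}$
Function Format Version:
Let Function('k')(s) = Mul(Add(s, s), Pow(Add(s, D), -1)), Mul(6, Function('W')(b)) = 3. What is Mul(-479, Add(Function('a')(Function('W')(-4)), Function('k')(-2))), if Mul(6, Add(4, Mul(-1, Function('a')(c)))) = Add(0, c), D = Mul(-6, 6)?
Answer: Rational(-439243, 228) ≈ -1926.5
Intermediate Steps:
D = -36
Function('W')(b) = Rational(1, 2) (Function('W')(b) = Mul(Rational(1, 6), 3) = Rational(1, 2))
Function('k')(s) = Mul(2, s, Pow(Add(-36, s), -1)) (Function('k')(s) = Mul(Add(s, s), Pow(Add(s, -36), -1)) = Mul(Mul(2, s), Pow(Add(-36, s), -1)) = Mul(2, s, Pow(Add(-36, s), -1)))
Function('a')(c) = Add(4, Mul(Rational(-1, 6), c)) (Function('a')(c) = Add(4, Mul(Rational(-1, 6), Add(0, c))) = Add(4, Mul(Rational(-1, 6), c)))
Mul(-479, Add(Function('a')(Function('W')(-4)), Function('k')(-2))) = Mul(-479, Add(Add(4, Mul(Rational(-1, 6), Rational(1, 2))), Mul(2, -2, Pow(Add(-36, -2), -1)))) = Mul(-479, Add(Add(4, Rational(-1, 12)), Mul(2, -2, Pow(-38, -1)))) = Mul(-479, Add(Rational(47, 12), Mul(2, -2, Rational(-1, 38)))) = Mul(-479, Add(Rational(47, 12), Rational(2, 19))) = Mul(-479, Rational(917, 228)) = Rational(-439243, 228)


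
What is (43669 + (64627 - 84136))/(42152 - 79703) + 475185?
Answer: 17843647775/37551 ≈ 4.7518e+5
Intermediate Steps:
(43669 + (64627 - 84136))/(42152 - 79703) + 475185 = (43669 - 19509)/(-37551) + 475185 = 24160*(-1/37551) + 475185 = -24160/37551 + 475185 = 17843647775/37551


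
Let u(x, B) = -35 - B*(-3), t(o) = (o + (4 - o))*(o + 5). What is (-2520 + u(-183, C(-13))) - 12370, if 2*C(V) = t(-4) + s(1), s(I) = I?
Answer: -29835/2 ≈ -14918.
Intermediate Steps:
t(o) = 20 + 4*o (t(o) = 4*(5 + o) = 20 + 4*o)
C(V) = 5/2 (C(V) = ((20 + 4*(-4)) + 1)/2 = ((20 - 16) + 1)/2 = (4 + 1)/2 = (½)*5 = 5/2)
u(x, B) = -35 + 3*B (u(x, B) = -35 - (-3)*B = -35 + 3*B)
(-2520 + u(-183, C(-13))) - 12370 = (-2520 + (-35 + 3*(5/2))) - 12370 = (-2520 + (-35 + 15/2)) - 12370 = (-2520 - 55/2) - 12370 = -5095/2 - 12370 = -29835/2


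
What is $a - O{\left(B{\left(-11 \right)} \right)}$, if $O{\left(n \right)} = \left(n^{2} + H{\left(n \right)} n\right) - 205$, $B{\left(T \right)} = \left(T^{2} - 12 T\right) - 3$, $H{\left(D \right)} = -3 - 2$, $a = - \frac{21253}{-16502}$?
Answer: $- \frac{1007343337}{16502} \approx -61044.0$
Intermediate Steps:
$a = \frac{21253}{16502}$ ($a = \left(-21253\right) \left(- \frac{1}{16502}\right) = \frac{21253}{16502} \approx 1.2879$)
$H{\left(D \right)} = -5$
$B{\left(T \right)} = -3 + T^{2} - 12 T$
$O{\left(n \right)} = -205 + n^{2} - 5 n$ ($O{\left(n \right)} = \left(n^{2} - 5 n\right) - 205 = -205 + n^{2} - 5 n$)
$a - O{\left(B{\left(-11 \right)} \right)} = \frac{21253}{16502} - \left(-205 + \left(-3 + \left(-11\right)^{2} - -132\right)^{2} - 5 \left(-3 + \left(-11\right)^{2} - -132\right)\right) = \frac{21253}{16502} - \left(-205 + \left(-3 + 121 + 132\right)^{2} - 5 \left(-3 + 121 + 132\right)\right) = \frac{21253}{16502} - \left(-205 + 250^{2} - 1250\right) = \frac{21253}{16502} - \left(-205 + 62500 - 1250\right) = \frac{21253}{16502} - 61045 = - \frac{1007343337}{16502}$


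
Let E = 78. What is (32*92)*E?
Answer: 229632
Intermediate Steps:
(32*92)*E = (32*92)*78 = 2944*78 = 229632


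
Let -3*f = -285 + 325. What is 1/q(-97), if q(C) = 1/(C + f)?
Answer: -331/3 ≈ -110.33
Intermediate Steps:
f = -40/3 (f = -(-285 + 325)/3 = -1/3*40 = -40/3 ≈ -13.333)
q(C) = 1/(-40/3 + C) (q(C) = 1/(C - 40/3) = 1/(-40/3 + C))
1/q(-97) = 1/(3/(-40 + 3*(-97))) = 1/(3/(-40 - 291)) = 1/(3/(-331)) = 1/(3*(-1/331)) = 1/(-3/331) = -331/3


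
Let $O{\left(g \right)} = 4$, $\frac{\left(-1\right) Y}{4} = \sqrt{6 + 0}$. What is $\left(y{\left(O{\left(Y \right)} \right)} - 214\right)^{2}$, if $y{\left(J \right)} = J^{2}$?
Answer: $39204$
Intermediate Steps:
$Y = - 4 \sqrt{6}$ ($Y = - 4 \sqrt{6 + 0} = - 4 \sqrt{6} \approx -9.798$)
$\left(y{\left(O{\left(Y \right)} \right)} - 214\right)^{2} = \left(4^{2} - 214\right)^{2} = \left(16 - 214\right)^{2} = \left(-198\right)^{2} = 39204$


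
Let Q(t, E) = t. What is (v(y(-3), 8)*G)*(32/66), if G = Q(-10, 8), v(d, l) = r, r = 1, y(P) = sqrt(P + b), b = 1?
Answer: -160/33 ≈ -4.8485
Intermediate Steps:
y(P) = sqrt(1 + P) (y(P) = sqrt(P + 1) = sqrt(1 + P))
v(d, l) = 1
G = -10
(v(y(-3), 8)*G)*(32/66) = (1*(-10))*(32/66) = -320/66 = -10*16/33 = -160/33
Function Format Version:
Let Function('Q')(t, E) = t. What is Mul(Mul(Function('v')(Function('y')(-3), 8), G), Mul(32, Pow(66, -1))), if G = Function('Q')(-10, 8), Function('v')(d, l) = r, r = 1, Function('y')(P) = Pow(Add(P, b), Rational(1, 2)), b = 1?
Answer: Rational(-160, 33) ≈ -4.8485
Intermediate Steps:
Function('y')(P) = Pow(Add(1, P), Rational(1, 2)) (Function('y')(P) = Pow(Add(P, 1), Rational(1, 2)) = Pow(Add(1, P), Rational(1, 2)))
Function('v')(d, l) = 1
G = -10
Mul(Mul(Function('v')(Function('y')(-3), 8), G), Mul(32, Pow(66, -1))) = Mul(Mul(1, -10), Mul(32, Pow(66, -1))) = Mul(-10, Mul(32, Rational(1, 66))) = Mul(-10, Rational(16, 33)) = Rational(-160, 33)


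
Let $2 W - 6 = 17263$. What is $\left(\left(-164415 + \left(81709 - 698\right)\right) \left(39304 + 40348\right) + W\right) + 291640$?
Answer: $- \frac{13285990267}{2} \approx -6.643 \cdot 10^{9}$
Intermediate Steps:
$W = \frac{17269}{2}$ ($W = 3 + \frac{1}{2} \cdot 17263 = 3 + \frac{17263}{2} = \frac{17269}{2} \approx 8634.5$)
$\left(\left(-164415 + \left(81709 - 698\right)\right) \left(39304 + 40348\right) + W\right) + 291640 = \left(\left(-164415 + \left(81709 - 698\right)\right) \left(39304 + 40348\right) + \frac{17269}{2}\right) + 291640 = \left(\left(-164415 + \left(81709 - 698\right)\right) 79652 + \frac{17269}{2}\right) + 291640 = \left(\left(-164415 + 81011\right) 79652 + \frac{17269}{2}\right) + 291640 = \left(\left(-83404\right) 79652 + \frac{17269}{2}\right) + 291640 = \left(-6643295408 + \frac{17269}{2}\right) + 291640 = - \frac{13286573547}{2} + 291640 = - \frac{13285990267}{2}$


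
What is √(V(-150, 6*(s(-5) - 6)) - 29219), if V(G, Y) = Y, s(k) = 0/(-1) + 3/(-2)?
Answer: 4*I*√1829 ≈ 171.07*I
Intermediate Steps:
s(k) = -3/2 (s(k) = 0*(-1) + 3*(-½) = 0 - 3/2 = -3/2)
√(V(-150, 6*(s(-5) - 6)) - 29219) = √(6*(-3/2 - 6) - 29219) = √(6*(-15/2) - 29219) = √(-45 - 29219) = √(-29264) = 4*I*√1829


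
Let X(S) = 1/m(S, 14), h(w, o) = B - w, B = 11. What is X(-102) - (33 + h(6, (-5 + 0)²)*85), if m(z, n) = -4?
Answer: -1833/4 ≈ -458.25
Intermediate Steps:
h(w, o) = 11 - w
X(S) = -¼ (X(S) = 1/(-4) = -¼)
X(-102) - (33 + h(6, (-5 + 0)²)*85) = -¼ - (33 + (11 - 1*6)*85) = -¼ - (33 + (11 - 6)*85) = -¼ - (33 + 5*85) = -¼ - (33 + 425) = -¼ - 1*458 = -¼ - 458 = -1833/4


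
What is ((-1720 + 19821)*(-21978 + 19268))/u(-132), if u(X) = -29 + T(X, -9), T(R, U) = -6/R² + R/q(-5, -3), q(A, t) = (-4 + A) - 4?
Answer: 1851875659920/711493 ≈ 2.6028e+6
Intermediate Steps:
q(A, t) = -8 + A
T(R, U) = -6/R² - R/13 (T(R, U) = -6/R² + R/(-8 - 5) = -6/R² + R/(-13) = -6/R² + R*(-1/13) = -6/R² - R/13)
u(X) = -29 - 6/X² - X/13 (u(X) = -29 + (-6/X² - X/13) = -29 - 6/X² - X/13)
((-1720 + 19821)*(-21978 + 19268))/u(-132) = ((-1720 + 19821)*(-21978 + 19268))/(-29 - 6/(-132)² - 1/13*(-132)) = (18101*(-2710))/(-29 - 6*1/17424 + 132/13) = -49053710/(-29 - 1/2904 + 132/13) = -49053710/(-711493/37752) = -49053710*(-37752/711493) = 1851875659920/711493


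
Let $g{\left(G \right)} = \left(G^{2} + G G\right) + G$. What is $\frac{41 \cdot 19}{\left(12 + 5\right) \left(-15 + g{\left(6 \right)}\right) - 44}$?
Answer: $\frac{779}{1027} \approx 0.75852$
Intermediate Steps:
$g{\left(G \right)} = G + 2 G^{2}$ ($g{\left(G \right)} = \left(G^{2} + G^{2}\right) + G = 2 G^{2} + G = G + 2 G^{2}$)
$\frac{41 \cdot 19}{\left(12 + 5\right) \left(-15 + g{\left(6 \right)}\right) - 44} = \frac{41 \cdot 19}{\left(12 + 5\right) \left(-15 + 6 \left(1 + 2 \cdot 6\right)\right) - 44} = \frac{779}{17 \left(-15 + 6 \left(1 + 12\right)\right) - 44} = \frac{779}{17 \left(-15 + 6 \cdot 13\right) - 44} = \frac{779}{17 \left(-15 + 78\right) - 44} = \frac{779}{17 \cdot 63 - 44} = \frac{779}{1071 - 44} = \frac{779}{1027}$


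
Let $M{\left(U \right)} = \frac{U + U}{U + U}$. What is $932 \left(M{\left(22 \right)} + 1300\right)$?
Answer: $1212532$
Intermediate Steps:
$M{\left(U \right)} = 1$ ($M{\left(U \right)} = \frac{2 U}{2 U} = 2 U \frac{1}{2 U} = 1$)
$932 \left(M{\left(22 \right)} + 1300\right) = 932 \left(1 + 1300\right) = 932 \cdot 1301 = 1212532$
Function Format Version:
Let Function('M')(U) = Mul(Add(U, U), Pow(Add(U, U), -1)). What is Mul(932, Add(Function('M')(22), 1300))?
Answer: 1212532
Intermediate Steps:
Function('M')(U) = 1 (Function('M')(U) = Mul(Mul(2, U), Pow(Mul(2, U), -1)) = Mul(Mul(2, U), Mul(Rational(1, 2), Pow(U, -1))) = 1)
Mul(932, Add(Function('M')(22), 1300)) = Mul(932, Add(1, 1300)) = Mul(932, 1301) = 1212532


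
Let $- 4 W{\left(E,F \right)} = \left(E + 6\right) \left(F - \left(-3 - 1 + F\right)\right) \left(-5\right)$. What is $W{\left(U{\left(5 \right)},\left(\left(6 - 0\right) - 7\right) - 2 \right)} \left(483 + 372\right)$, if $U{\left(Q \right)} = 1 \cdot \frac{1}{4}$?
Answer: $\frac{106875}{4} \approx 26719.0$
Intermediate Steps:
$U{\left(Q \right)} = \frac{1}{4}$ ($U{\left(Q \right)} = 1 \cdot \frac{1}{4} = \frac{1}{4}$)
$W{\left(E,F \right)} = 30 + 5 E$ ($W{\left(E,F \right)} = - \frac{\left(E + 6\right) \left(F - \left(-3 - 1 + F\right)\right) \left(-5\right)}{4} = - \frac{\left(6 + E\right) \left(F - \left(-4 + F\right)\right) \left(-5\right)}{4} = - \frac{\left(6 + E\right) 4 \left(-5\right)}{4} = - \frac{\left(24 + 4 E\right) \left(-5\right)}{4} = - \frac{-120 - 20 E}{4} = 30 + 5 E$)
$W{\left(U{\left(5 \right)},\left(\left(6 - 0\right) - 7\right) - 2 \right)} \left(483 + 372\right) = \left(30 + 5 \cdot \frac{1}{4}\right) \left(483 + 372\right) = \left(30 + \frac{5}{4}\right) 855 = \frac{125}{4} \cdot 855 = \frac{106875}{4}$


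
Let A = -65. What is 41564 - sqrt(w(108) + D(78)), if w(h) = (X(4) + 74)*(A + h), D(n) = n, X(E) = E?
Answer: 41564 - 2*sqrt(858) ≈ 41505.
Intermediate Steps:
w(h) = -5070 + 78*h (w(h) = (4 + 74)*(-65 + h) = 78*(-65 + h) = -5070 + 78*h)
41564 - sqrt(w(108) + D(78)) = 41564 - sqrt((-5070 + 78*108) + 78) = 41564 - sqrt((-5070 + 8424) + 78) = 41564 - sqrt(3354 + 78) = 41564 - sqrt(3432) = 41564 - 2*sqrt(858)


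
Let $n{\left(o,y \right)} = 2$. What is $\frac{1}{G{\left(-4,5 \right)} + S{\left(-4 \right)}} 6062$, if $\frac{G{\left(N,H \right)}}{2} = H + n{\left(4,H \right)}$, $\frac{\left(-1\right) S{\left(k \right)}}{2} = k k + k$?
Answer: $- \frac{3031}{5} \approx -606.2$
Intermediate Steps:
$S{\left(k \right)} = - 2 k - 2 k^{2}$ ($S{\left(k \right)} = - 2 \left(k k + k\right) = - 2 \left(k^{2} + k\right) = - 2 \left(k + k^{2}\right) = - 2 k - 2 k^{2}$)
$G{\left(N,H \right)} = 4 + 2 H$ ($G{\left(N,H \right)} = 2 \left(H + 2\right) = 2 \left(2 + H\right) = 4 + 2 H$)
$\frac{1}{G{\left(-4,5 \right)} + S{\left(-4 \right)}} 6062 = \frac{1}{\left(4 + 2 \cdot 5\right) - - 8 \left(1 - 4\right)} 6062 = \frac{1}{\left(4 + 10\right) - \left(-8\right) \left(-3\right)} 6062 = \frac{1}{14 - 24} \cdot 6062 = \frac{1}{-10} \cdot 6062 = \left(- \frac{1}{10}\right) 6062 = - \frac{3031}{5}$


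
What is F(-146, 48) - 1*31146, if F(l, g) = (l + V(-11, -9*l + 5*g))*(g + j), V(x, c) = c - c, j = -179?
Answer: -12020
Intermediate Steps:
V(x, c) = 0
F(l, g) = l*(-179 + g) (F(l, g) = (l + 0)*(g - 179) = l*(-179 + g))
F(-146, 48) - 1*31146 = -146*(-179 + 48) - 1*31146 = -146*(-131) - 31146 = 19126 - 31146 = -12020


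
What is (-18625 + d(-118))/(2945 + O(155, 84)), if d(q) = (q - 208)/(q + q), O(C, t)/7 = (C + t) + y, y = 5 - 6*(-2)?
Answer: -732529/186322 ≈ -3.9315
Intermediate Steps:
y = 17 (y = 5 + 12 = 17)
O(C, t) = 119 + 7*C + 7*t (O(C, t) = 7*((C + t) + 17) = 7*(17 + C + t) = 119 + 7*C + 7*t)
d(q) = (-208 + q)/(2*q) (d(q) = (-208 + q)/((2*q)) = (-208 + q)*(1/(2*q)) = (-208 + q)/(2*q))
(-18625 + d(-118))/(2945 + O(155, 84)) = (-18625 + (½)*(-208 - 118)/(-118))/(2945 + (119 + 7*155 + 7*84)) = (-18625 + (½)*(-1/118)*(-326))/(2945 + (119 + 1085 + 588)) = (-18625 + 163/118)/(2945 + 1792) = -2197587/118/4737 = -2197587/118*1/4737 = -732529/186322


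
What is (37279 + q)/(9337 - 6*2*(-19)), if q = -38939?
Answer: -332/1913 ≈ -0.17355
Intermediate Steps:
(37279 + q)/(9337 - 6*2*(-19)) = (37279 - 38939)/(9337 - 6*2*(-19)) = -1660/(9337 - 12*(-19)) = -1660/(9337 + 228) = -1660/9565 = -1660*1/9565 = -332/1913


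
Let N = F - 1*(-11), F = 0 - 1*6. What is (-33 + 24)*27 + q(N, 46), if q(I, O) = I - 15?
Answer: -253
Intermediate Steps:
F = -6 (F = 0 - 6 = -6)
N = 5 (N = -6 - 1*(-11) = -6 + 11 = 5)
q(I, O) = -15 + I
(-33 + 24)*27 + q(N, 46) = (-33 + 24)*27 + (-15 + 5) = -9*27 - 10 = -243 - 10 = -253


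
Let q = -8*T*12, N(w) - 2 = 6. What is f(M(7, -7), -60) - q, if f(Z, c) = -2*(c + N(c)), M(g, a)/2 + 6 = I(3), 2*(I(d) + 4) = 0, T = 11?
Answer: 1160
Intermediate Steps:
N(w) = 8 (N(w) = 2 + 6 = 8)
I(d) = -4 (I(d) = -4 + (½)*0 = -4 + 0 = -4)
M(g, a) = -20 (M(g, a) = -12 + 2*(-4) = -12 - 8 = -20)
q = -1056 (q = -8*11*12 = -88*12 = -1056)
f(Z, c) = -16 - 2*c (f(Z, c) = -2*(c + 8) = -2*(8 + c) = -16 - 2*c)
f(M(7, -7), -60) - q = (-16 - 2*(-60)) - 1*(-1056) = (-16 + 120) + 1056 = 104 + 1056 = 1160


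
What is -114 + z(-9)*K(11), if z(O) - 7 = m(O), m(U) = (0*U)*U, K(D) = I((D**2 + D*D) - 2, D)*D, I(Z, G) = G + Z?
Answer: 19213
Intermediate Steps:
K(D) = D*(-2 + D + 2*D**2) (K(D) = (D + ((D**2 + D*D) - 2))*D = (D + ((D**2 + D**2) - 2))*D = (D + (2*D**2 - 2))*D = (D + (-2 + 2*D**2))*D = (-2 + D + 2*D**2)*D = D*(-2 + D + 2*D**2))
m(U) = 0 (m(U) = 0*U = 0)
z(O) = 7 (z(O) = 7 + 0 = 7)
-114 + z(-9)*K(11) = -114 + 7*(11*(-2 + 11 + 2*11**2)) = -114 + 7*(11*(-2 + 11 + 2*121)) = -114 + 7*(11*(-2 + 11 + 242)) = -114 + 7*(11*251) = -114 + 7*2761 = -114 + 19327 = 19213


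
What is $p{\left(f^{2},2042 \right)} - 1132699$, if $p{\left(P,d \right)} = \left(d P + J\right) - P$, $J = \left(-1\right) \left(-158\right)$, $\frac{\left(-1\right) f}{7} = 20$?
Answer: $38871059$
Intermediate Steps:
$f = -140$ ($f = \left(-7\right) 20 = -140$)
$J = 158$
$p{\left(P,d \right)} = 158 - P + P d$ ($p{\left(P,d \right)} = \left(d P + 158\right) - P = \left(P d + 158\right) - P = \left(158 + P d\right) - P = 158 - P + P d$)
$p{\left(f^{2},2042 \right)} - 1132699 = \left(158 - \left(-140\right)^{2} + \left(-140\right)^{2} \cdot 2042\right) - 1132699 = \left(158 - 19600 + 19600 \cdot 2042\right) - 1132699 = \left(158 - 19600 + 40023200\right) - 1132699 = 40003758 - 1132699 = 38871059$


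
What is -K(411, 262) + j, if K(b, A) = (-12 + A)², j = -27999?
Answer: -90499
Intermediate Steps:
-K(411, 262) + j = -(-12 + 262)² - 27999 = -1*250² - 27999 = -1*62500 - 27999 = -62500 - 27999 = -90499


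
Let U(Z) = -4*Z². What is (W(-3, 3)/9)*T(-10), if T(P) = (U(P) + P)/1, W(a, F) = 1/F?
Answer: -410/27 ≈ -15.185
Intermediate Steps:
T(P) = P - 4*P² (T(P) = (-4*P² + P)/1 = (P - 4*P²)*1 = P - 4*P²)
(W(-3, 3)/9)*T(-10) = (1/(3*9))*(-10*(1 - 4*(-10))) = ((⅓)*(⅑))*(-10*(1 + 40)) = (-10*41)/27 = (1/27)*(-410) = -410/27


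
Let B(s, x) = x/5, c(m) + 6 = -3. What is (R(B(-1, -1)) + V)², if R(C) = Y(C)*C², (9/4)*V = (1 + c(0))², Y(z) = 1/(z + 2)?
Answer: 182329/225 ≈ 810.35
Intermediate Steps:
c(m) = -9 (c(m) = -6 - 3 = -9)
B(s, x) = x/5 (B(s, x) = x*(⅕) = x/5)
Y(z) = 1/(2 + z)
V = 256/9 (V = 4*(1 - 9)²/9 = (4/9)*(-8)² = (4/9)*64 = 256/9 ≈ 28.444)
R(C) = C²/(2 + C)
(R(B(-1, -1)) + V)² = (((⅕)*(-1))²/(2 + (⅕)*(-1)) + 256/9)² = ((-⅕)²/(2 - ⅕) + 256/9)² = (1/(25*(9/5)) + 256/9)² = ((1/25)*(5/9) + 256/9)² = (1/45 + 256/9)² = (427/15)² = 182329/225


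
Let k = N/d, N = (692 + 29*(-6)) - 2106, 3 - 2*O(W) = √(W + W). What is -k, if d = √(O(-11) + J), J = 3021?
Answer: 1588*√2/√(6045 - I*√22) ≈ 28.885 + 0.011206*I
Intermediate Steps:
O(W) = 3/2 - √2*√W/2 (O(W) = 3/2 - √(W + W)/2 = 3/2 - √2*√W/2)
d = √(6045/2 - I*√22/2) (d = √((3/2 - √2*√(-11)/2) + 3021) = √((3/2 - √2*I*√11/2) + 3021) = √((3/2 - I*√22/2) + 3021) = √(6045/2 - I*√22/2) ≈ 54.977 - 0.0213*I)
N = -1588 (N = (692 - 174) - 2106 = 518 - 2106 = -1588)
k = -3176/√(12090 - 2*I*√22) (k = -1588*2/√(12090 - 2*I*√22) = -3176/√(12090 - 2*I*√22) ≈ -28.885 - 0.011206*I)
-k = -(-1588)*√2/√(6045 - I*√22) = 1588*√2/√(6045 - I*√22)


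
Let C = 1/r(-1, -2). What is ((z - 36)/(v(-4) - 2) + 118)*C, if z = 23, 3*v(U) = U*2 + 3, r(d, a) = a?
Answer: -1337/22 ≈ -60.773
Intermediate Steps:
v(U) = 1 + 2*U/3 (v(U) = (U*2 + 3)/3 = (2*U + 3)/3 = (3 + 2*U)/3 = 1 + 2*U/3)
C = -1/2 (C = 1/(-2) = -1/2 ≈ -0.50000)
((z - 36)/(v(-4) - 2) + 118)*C = ((23 - 36)/((1 + (2/3)*(-4)) - 2) + 118)*(-1/2) = (-13/((1 - 8/3) - 2) + 118)*(-1/2) = (-13/(-5/3 - 2) + 118)*(-1/2) = (-13/(-11/3) + 118)*(-1/2) = (-13*(-3/11) + 118)*(-1/2) = (39/11 + 118)*(-1/2) = (1337/11)*(-1/2) = -1337/22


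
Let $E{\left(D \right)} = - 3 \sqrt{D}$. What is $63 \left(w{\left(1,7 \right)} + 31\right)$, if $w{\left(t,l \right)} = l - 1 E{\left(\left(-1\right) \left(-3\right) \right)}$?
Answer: $2394 + 189 \sqrt{3} \approx 2721.4$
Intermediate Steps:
$w{\left(t,l \right)} = l + 3 \sqrt{3}$ ($w{\left(t,l \right)} = l - 1 \left(- 3 \sqrt{\left(-1\right) \left(-3\right)}\right) = l - 1 \left(- 3 \sqrt{3}\right) = l - - 3 \sqrt{3} = l + 3 \sqrt{3}$)
$63 \left(w{\left(1,7 \right)} + 31\right) = 63 \left(\left(7 + 3 \sqrt{3}\right) + 31\right) = 63 \left(38 + 3 \sqrt{3}\right) = 2394 + 189 \sqrt{3}$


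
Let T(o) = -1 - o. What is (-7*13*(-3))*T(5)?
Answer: -1638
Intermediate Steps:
(-7*13*(-3))*T(5) = (-7*13*(-3))*(-1 - 1*5) = (-91*(-3))*(-1 - 5) = 273*(-6) = -1638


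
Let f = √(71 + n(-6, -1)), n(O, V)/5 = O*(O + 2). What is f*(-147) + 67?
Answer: 67 - 147*√191 ≈ -1964.6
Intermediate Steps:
n(O, V) = 5*O*(2 + O) (n(O, V) = 5*(O*(O + 2)) = 5*(O*(2 + O)) = 5*O*(2 + O))
f = √191 (f = √(71 + 5*(-6)*(2 - 6)) = √(71 + 5*(-6)*(-4)) = √(71 + 120) = √191 ≈ 13.820)
f*(-147) + 67 = √191*(-147) + 67 = -147*√191 + 67 = 67 - 147*√191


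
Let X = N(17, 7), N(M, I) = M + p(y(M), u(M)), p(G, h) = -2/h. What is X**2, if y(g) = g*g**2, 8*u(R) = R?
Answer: 74529/289 ≈ 257.89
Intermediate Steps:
u(R) = R/8
y(g) = g**3
N(M, I) = M - 16/M (N(M, I) = M - 2*8/M = M - 16/M)
X = 273/17 (X = 17 - 16/17 = 273/17 ≈ 16.059)
X**2 = (273/17)**2 = 74529/289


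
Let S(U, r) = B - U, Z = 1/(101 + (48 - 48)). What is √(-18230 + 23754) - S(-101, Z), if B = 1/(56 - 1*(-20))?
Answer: -7677/76 + 2*√1381 ≈ -26.690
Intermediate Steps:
B = 1/76 (B = 1/(56 + 20) = 1/76 ≈ 0.013158)
Z = 1/101 (Z = 1/(101 + 0) = 1/101 ≈ 0.0099010)
S(U, r) = 1/76 - U
√(-18230 + 23754) - S(-101, Z) = √(-18230 + 23754) - (1/76 - 1*(-101)) = √5524 - (1/76 + 101) = 2*√1381 - 1*7677/76 = 2*√1381 - 7677/76 = -7677/76 + 2*√1381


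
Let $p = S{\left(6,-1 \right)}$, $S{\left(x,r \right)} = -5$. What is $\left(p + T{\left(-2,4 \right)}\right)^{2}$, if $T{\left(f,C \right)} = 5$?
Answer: $0$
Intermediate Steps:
$p = -5$
$\left(p + T{\left(-2,4 \right)}\right)^{2} = \left(-5 + 5\right)^{2} = 0^{2} = 0$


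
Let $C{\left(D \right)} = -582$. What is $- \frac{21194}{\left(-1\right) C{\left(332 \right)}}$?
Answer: $- \frac{10597}{291} \approx -36.416$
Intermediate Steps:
$- \frac{21194}{\left(-1\right) C{\left(332 \right)}} = - \frac{21194}{\left(-1\right) \left(-582\right)} = - \frac{21194}{582} = \left(-21194\right) \frac{1}{582} = - \frac{10597}{291}$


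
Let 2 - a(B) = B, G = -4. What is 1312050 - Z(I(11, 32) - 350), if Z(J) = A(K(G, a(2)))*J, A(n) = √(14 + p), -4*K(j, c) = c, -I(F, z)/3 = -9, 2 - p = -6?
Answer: 1312050 + 323*√22 ≈ 1.3136e+6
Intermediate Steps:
p = 8 (p = 2 - 1*(-6) = 2 + 6 = 8)
I(F, z) = 27 (I(F, z) = -3*(-9) = 27)
a(B) = 2 - B
K(j, c) = -c/4
A(n) = √22 (A(n) = √(14 + 8) = √22)
Z(J) = J*√22 (Z(J) = √22*J = J*√22)
1312050 - Z(I(11, 32) - 350) = 1312050 - (27 - 350)*√22 = 1312050 - (-323)*√22 = 1312050 + 323*√22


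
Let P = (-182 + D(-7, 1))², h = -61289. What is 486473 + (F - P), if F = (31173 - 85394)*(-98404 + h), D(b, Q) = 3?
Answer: 8659168585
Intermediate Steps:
P = 32041 (P = (-182 + 3)² = (-179)² = 32041)
F = 8658714153 (F = (31173 - 85394)*(-98404 - 61289) = -54221*(-159693) = 8658714153)
486473 + (F - P) = 486473 + (8658714153 - 1*32041) = 486473 + (8658714153 - 32041) = 486473 + 8658682112 = 8659168585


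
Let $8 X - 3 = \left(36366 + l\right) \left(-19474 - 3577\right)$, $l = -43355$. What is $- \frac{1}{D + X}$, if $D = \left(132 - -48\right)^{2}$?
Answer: $- \frac{4}{80681321} \approx -4.9578 \cdot 10^{-8}$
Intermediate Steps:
$X = \frac{80551721}{4}$ ($X = \frac{3}{8} + \frac{\left(36366 - 43355\right) \left(-19474 - 3577\right)}{8} = \frac{3}{8} + \frac{\left(-6989\right) \left(-23051\right)}{8} = \frac{3}{8} + \frac{1}{8} \cdot 161103439 = \frac{3}{8} + \frac{161103439}{8} = \frac{80551721}{4} \approx 2.0138 \cdot 10^{7}$)
$D = 32400$ ($D = \left(132 + 48\right)^{2} = 180^{2} = 32400$)
$- \frac{1}{D + X} = - \frac{1}{32400 + \frac{80551721}{4}} = - \frac{1}{\frac{80681321}{4}} = \left(-1\right) \frac{4}{80681321} = - \frac{4}{80681321}$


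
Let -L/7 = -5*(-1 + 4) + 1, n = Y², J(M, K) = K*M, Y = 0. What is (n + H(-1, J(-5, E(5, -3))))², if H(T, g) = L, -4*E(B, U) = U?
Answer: 9604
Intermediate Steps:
E(B, U) = -U/4
n = 0 (n = 0² = 0)
L = 98 (L = -7*(-5*(-1 + 4) + 1) = -7*(-5*3 + 1) = -7*(-15 + 1) = -7*(-14) = 98)
H(T, g) = 98
(n + H(-1, J(-5, E(5, -3))))² = (0 + 98)² = 98² = 9604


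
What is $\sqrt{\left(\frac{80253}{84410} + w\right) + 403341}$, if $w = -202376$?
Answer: $\frac{\sqrt{1431892065572230}}{84410} \approx 448.29$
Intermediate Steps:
$\sqrt{\left(\frac{80253}{84410} + w\right) + 403341} = \sqrt{\left(\frac{80253}{84410} - 202376\right) + 403341} = \sqrt{- \frac{17082477907}{84410} + 403341} = \sqrt{\frac{16963535903}{84410}} = \frac{\sqrt{1431892065572230}}{84410}$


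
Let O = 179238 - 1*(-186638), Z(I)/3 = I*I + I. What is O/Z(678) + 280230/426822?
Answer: 6466495903/7017593913 ≈ 0.92147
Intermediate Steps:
Z(I) = 3*I + 3*I² (Z(I) = 3*(I*I + I) = 3*(I² + I) = 3*(I + I²) = 3*I + 3*I²)
O = 365876 (O = 179238 + 186638 = 365876)
O/Z(678) + 280230/426822 = 365876/((3*678*(1 + 678))) + 280230/426822 = 365876/((3*678*679)) + 280230*(1/426822) = 365876/1381086 + 46705/71137 = 365876*(1/1381086) + 46705/71137 = 26134/98649 + 46705/71137 = 6466495903/7017593913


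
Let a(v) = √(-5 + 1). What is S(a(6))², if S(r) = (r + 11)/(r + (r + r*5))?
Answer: -117/196 - 11*I/49 ≈ -0.59694 - 0.22449*I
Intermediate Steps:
a(v) = 2*I (a(v) = √(-4) = 2*I)
S(r) = (11 + r)/(7*r) (S(r) = (11 + r)/(r + (r + 5*r)) = (11 + r)/(r + 6*r) = (11 + r)/((7*r)) = (11 + r)*(1/(7*r)) = (11 + r)/(7*r))
S(a(6))² = ((11 + 2*I)/(7*((2*I))))² = ((-I/2)*(11 + 2*I)/7)² = (-I*(11 + 2*I)/14)² = -(11 + 2*I)²/196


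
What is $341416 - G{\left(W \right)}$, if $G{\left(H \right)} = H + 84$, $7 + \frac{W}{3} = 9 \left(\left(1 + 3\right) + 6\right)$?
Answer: $341083$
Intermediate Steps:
$W = 249$ ($W = -21 + 3 \cdot 9 \left(\left(1 + 3\right) + 6\right) = -21 + 3 \cdot 9 \left(4 + 6\right) = -21 + 3 \cdot 9 \cdot 10 = -21 + 3 \cdot 90 = -21 + 270 = 249$)
$G{\left(H \right)} = 84 + H$
$341416 - G{\left(W \right)} = 341416 - \left(84 + 249\right) = 341416 - 333 = 341083$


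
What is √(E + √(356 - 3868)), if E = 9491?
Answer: √(9491 + 2*I*√878) ≈ 97.422 + 0.3042*I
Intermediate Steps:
√(E + √(356 - 3868)) = √(9491 + √(356 - 3868)) = √(9491 + √(-3512)) = √(9491 + 2*I*√878)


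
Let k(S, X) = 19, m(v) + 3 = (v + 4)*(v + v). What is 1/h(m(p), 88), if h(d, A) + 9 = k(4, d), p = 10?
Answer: ⅒ ≈ 0.10000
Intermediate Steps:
m(v) = -3 + 2*v*(4 + v) (m(v) = -3 + (v + 4)*(v + v) = -3 + (4 + v)*(2*v) = -3 + 2*v*(4 + v))
h(d, A) = 10 (h(d, A) = -9 + 19 = 10)
1/h(m(p), 88) = 1/10 = ⅒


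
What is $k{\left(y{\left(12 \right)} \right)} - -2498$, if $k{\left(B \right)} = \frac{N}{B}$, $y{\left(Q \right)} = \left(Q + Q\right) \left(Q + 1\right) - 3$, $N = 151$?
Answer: $\frac{772033}{309} \approx 2498.5$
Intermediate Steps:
$y{\left(Q \right)} = -3 + 2 Q \left(1 + Q\right)$ ($y{\left(Q \right)} = 2 Q \left(1 + Q\right) - 3 = -3 + 2 Q \left(1 + Q\right)$)
$k{\left(B \right)} = \frac{151}{B}$
$k{\left(y{\left(12 \right)} \right)} - -2498 = \frac{151}{-3 + 2 \cdot 12 + 2 \cdot 12^{2}} - -2498 = \frac{151}{-3 + 24 + 2 \cdot 144} + 2498 = \frac{151}{-3 + 24 + 288} + 2498 = \frac{151}{309} + 2498 = \frac{772033}{309}$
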